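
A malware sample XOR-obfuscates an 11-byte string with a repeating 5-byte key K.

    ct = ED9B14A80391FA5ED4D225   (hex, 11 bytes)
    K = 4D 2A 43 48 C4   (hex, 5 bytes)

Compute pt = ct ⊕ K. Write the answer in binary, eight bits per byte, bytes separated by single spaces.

The 5-byte key repeats, so the effective keystream is 4d 2a 43 48 c4 4d 2a 43 48 c4 4d.
byte 0: ed ⊕ 4d = a0
byte 1: 9b ⊕ 2a = b1
byte 2: 14 ⊕ 43 = 57
byte 3: a8 ⊕ 48 = e0
byte 4: 03 ⊕ c4 = c7
byte 5: 91 ⊕ 4d = dc
byte 6: fa ⊕ 2a = d0
byte 7: 5e ⊕ 43 = 1d
byte 8: d4 ⊕ 48 = 9c
byte 9: d2 ⊕ c4 = 16
byte 10: 25 ⊕ 4d = 68

10100000 10110001 01010111 11100000 11000111 11011100 11010000 00011101 10011100 00010110 01101000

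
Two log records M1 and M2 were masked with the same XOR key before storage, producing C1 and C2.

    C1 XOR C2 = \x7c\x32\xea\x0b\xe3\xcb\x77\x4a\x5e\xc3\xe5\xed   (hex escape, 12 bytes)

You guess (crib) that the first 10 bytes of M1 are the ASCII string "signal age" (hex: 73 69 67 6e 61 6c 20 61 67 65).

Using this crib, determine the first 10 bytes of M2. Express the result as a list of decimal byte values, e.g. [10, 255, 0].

Since C1 ⊕ C2 = M1 ⊕ M2, XORing with the guessed M1 bytes yields the corresponding M2 bytes: M2 = (C1 ⊕ C2) ⊕ M1.
7c XOR 73 = 0f
32 XOR 69 = 5b
ea XOR 67 = 8d
0b XOR 6e = 65
e3 XOR 61 = 82
cb XOR 6c = a7
77 XOR 20 = 57
4a XOR 61 = 2b
5e XOR 67 = 39
c3 XOR 65 = a6

[15, 91, 141, 101, 130, 167, 87, 43, 57, 166]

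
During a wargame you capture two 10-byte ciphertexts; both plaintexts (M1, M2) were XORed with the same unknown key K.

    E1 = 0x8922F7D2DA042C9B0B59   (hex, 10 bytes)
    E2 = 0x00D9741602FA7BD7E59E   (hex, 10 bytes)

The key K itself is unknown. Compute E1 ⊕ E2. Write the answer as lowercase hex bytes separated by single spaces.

89 fb 83 c4 d8 fe 57 4c ee c7

E1 ⊕ E2 = (M1 ⊕ K) ⊕ (M2 ⊕ K) = M1 ⊕ M2 — the shared key cancels under XOR.
10001001 ⊕ 00000000 = 10001001
00100010 ⊕ 11011001 = 11111011
11110111 ⊕ 01110100 = 10000011
11010010 ⊕ 00010110 = 11000100
11011010 ⊕ 00000010 = 11011000
00000100 ⊕ 11111010 = 11111110
00101100 ⊕ 01111011 = 01010111
10011011 ⊕ 11010111 = 01001100
00001011 ⊕ 11100101 = 11101110
01011001 ⊕ 10011110 = 11000111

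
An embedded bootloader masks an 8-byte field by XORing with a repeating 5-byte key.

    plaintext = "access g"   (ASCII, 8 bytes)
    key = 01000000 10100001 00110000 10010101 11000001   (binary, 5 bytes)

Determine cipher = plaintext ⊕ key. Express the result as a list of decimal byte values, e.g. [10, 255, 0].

The 5-byte key repeats, so the effective keystream is 40 a1 30 95 c1 40 a1 30.
byte 0: 61 xor 40 = 21
byte 1: 63 xor a1 = c2
byte 2: 63 xor 30 = 53
byte 3: 65 xor 95 = f0
byte 4: 73 xor c1 = b2
byte 5: 73 xor 40 = 33
byte 6: 20 xor a1 = 81
byte 7: 67 xor 30 = 57

[33, 194, 83, 240, 178, 51, 129, 87]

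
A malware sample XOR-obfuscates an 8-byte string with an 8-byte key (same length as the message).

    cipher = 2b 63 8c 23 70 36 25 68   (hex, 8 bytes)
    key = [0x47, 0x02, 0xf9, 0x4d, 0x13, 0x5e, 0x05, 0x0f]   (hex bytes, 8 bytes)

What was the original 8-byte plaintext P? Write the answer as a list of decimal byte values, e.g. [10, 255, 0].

XOR is its own inverse, so applying the key byte-wise gives the result directly.
00101011 ⊕ 01000111 = 01101100
01100011 ⊕ 00000010 = 01100001
10001100 ⊕ 11111001 = 01110101
00100011 ⊕ 01001101 = 01101110
01110000 ⊕ 00010011 = 01100011
00110110 ⊕ 01011110 = 01101000
00100101 ⊕ 00000101 = 00100000
01101000 ⊕ 00001111 = 01100111

[108, 97, 117, 110, 99, 104, 32, 103]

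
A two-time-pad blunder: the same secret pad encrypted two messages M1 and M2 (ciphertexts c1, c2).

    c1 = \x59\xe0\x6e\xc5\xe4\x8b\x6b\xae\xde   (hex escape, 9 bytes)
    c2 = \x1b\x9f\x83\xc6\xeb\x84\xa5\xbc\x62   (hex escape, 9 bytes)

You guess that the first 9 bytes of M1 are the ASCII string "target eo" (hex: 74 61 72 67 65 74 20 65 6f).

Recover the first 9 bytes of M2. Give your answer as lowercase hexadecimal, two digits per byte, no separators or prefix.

First, c1 ⊕ c2 = (M1 ⊕ K) ⊕ (M2 ⊕ K) = M1 ⊕ M2, so the key drops out. Then M2 = (M1 ⊕ M2) ⊕ M1 over the first 9 bytes.
byte 0: (59 XOR 1b) XOR 74 = 42 XOR 74 = 36
byte 1: (e0 XOR 9f) XOR 61 = 7f XOR 61 = 1e
byte 2: (6e XOR 83) XOR 72 = ed XOR 72 = 9f
byte 3: (c5 XOR c6) XOR 67 = 03 XOR 67 = 64
byte 4: (e4 XOR eb) XOR 65 = 0f XOR 65 = 6a
byte 5: (8b XOR 84) XOR 74 = 0f XOR 74 = 7b
byte 6: (6b XOR a5) XOR 20 = ce XOR 20 = ee
byte 7: (ae XOR bc) XOR 65 = 12 XOR 65 = 77
byte 8: (de XOR 62) XOR 6f = bc XOR 6f = d3

361e9f646a7bee77d3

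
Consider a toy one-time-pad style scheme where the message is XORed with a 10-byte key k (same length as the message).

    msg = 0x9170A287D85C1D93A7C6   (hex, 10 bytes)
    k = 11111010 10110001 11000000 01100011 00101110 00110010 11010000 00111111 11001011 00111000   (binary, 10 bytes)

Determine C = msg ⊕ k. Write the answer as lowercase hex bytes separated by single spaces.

6b c1 62 e4 f6 6e cd ac 6c fe

XOR is its own inverse, so applying the key byte-wise gives the result directly.
91 xor fa = 6b
70 xor b1 = c1
a2 xor c0 = 62
87 xor 63 = e4
d8 xor 2e = f6
5c xor 32 = 6e
1d xor d0 = cd
93 xor 3f = ac
a7 xor cb = 6c
c6 xor 38 = fe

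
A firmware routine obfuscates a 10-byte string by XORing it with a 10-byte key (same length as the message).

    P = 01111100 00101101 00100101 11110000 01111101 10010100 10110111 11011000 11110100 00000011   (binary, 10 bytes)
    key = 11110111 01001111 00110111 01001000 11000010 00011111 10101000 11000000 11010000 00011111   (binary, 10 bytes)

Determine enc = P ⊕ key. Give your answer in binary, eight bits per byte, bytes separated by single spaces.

XOR is its own inverse, so applying the key byte-wise gives the result directly.
byte 0: 01111100 ^ 11110111 = 10001011
byte 1: 00101101 ^ 01001111 = 01100010
byte 2: 00100101 ^ 00110111 = 00010010
byte 3: 11110000 ^ 01001000 = 10111000
byte 4: 01111101 ^ 11000010 = 10111111
byte 5: 10010100 ^ 00011111 = 10001011
byte 6: 10110111 ^ 10101000 = 00011111
byte 7: 11011000 ^ 11000000 = 00011000
byte 8: 11110100 ^ 11010000 = 00100100
byte 9: 00000011 ^ 00011111 = 00011100

10001011 01100010 00010010 10111000 10111111 10001011 00011111 00011000 00100100 00011100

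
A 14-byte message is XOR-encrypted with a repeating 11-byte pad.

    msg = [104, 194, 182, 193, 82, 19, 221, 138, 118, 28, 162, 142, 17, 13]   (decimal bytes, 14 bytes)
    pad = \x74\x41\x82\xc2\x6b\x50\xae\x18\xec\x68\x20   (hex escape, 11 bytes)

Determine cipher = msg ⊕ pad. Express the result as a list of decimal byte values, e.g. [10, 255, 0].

The 11-byte key repeats, so the effective keystream is 74 41 82 c2 6b 50 ae 18 ec 68 20 74 41 82.
byte 0: 68 xor 74 = 1c
byte 1: c2 xor 41 = 83
byte 2: b6 xor 82 = 34
byte 3: c1 xor c2 = 03
byte 4: 52 xor 6b = 39
byte 5: 13 xor 50 = 43
byte 6: dd xor ae = 73
byte 7: 8a xor 18 = 92
byte 8: 76 xor ec = 9a
byte 9: 1c xor 68 = 74
byte 10: a2 xor 20 = 82
byte 11: 8e xor 74 = fa
byte 12: 11 xor 41 = 50
byte 13: 0d xor 82 = 8f

[28, 131, 52, 3, 57, 67, 115, 146, 154, 116, 130, 250, 80, 143]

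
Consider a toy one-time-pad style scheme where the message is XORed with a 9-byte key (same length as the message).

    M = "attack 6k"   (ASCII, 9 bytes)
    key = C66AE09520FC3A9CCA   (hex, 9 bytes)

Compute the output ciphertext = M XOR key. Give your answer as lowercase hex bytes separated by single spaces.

a7 1e 94 f4 43 97 1a aa a1

XOR is its own inverse, so applying the key byte-wise gives the result directly.
61 ^ c6 = a7
74 ^ 6a = 1e
74 ^ e0 = 94
61 ^ 95 = f4
63 ^ 20 = 43
6b ^ fc = 97
20 ^ 3a = 1a
36 ^ 9c = aa
6b ^ ca = a1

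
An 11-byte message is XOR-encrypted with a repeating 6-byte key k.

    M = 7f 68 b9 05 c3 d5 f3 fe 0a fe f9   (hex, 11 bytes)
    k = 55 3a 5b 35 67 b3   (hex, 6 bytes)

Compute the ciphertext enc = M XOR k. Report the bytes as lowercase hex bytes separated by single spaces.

2a 52 e2 30 a4 66 a6 c4 51 cb 9e

The 6-byte key repeats, so the effective keystream is 55 3a 5b 35 67 b3 55 3a 5b 35 67.
byte 0: 01111111 XOR 01010101 = 00101010
byte 1: 01101000 XOR 00111010 = 01010010
byte 2: 10111001 XOR 01011011 = 11100010
byte 3: 00000101 XOR 00110101 = 00110000
byte 4: 11000011 XOR 01100111 = 10100100
byte 5: 11010101 XOR 10110011 = 01100110
byte 6: 11110011 XOR 01010101 = 10100110
byte 7: 11111110 XOR 00111010 = 11000100
byte 8: 00001010 XOR 01011011 = 01010001
byte 9: 11111110 XOR 00110101 = 11001011
byte 10: 11111001 XOR 01100111 = 10011110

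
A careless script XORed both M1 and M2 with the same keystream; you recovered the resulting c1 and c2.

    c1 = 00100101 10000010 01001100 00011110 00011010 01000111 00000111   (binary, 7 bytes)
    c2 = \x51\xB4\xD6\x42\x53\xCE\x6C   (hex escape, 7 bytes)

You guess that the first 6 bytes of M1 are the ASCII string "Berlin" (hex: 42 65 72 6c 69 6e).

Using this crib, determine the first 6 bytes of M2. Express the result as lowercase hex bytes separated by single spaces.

36 53 e8 30 20 e7

First, c1 ⊕ c2 = (M1 ⊕ K) ⊕ (M2 ⊕ K) = M1 ⊕ M2, so the key drops out. Then M2 = (M1 ⊕ M2) ⊕ M1 over the first 6 bytes.
byte 0: (25 ^ 51) ^ 42 = 74 ^ 42 = 36
byte 1: (82 ^ b4) ^ 65 = 36 ^ 65 = 53
byte 2: (4c ^ d6) ^ 72 = 9a ^ 72 = e8
byte 3: (1e ^ 42) ^ 6c = 5c ^ 6c = 30
byte 4: (1a ^ 53) ^ 69 = 49 ^ 69 = 20
byte 5: (47 ^ ce) ^ 6e = 89 ^ 6e = e7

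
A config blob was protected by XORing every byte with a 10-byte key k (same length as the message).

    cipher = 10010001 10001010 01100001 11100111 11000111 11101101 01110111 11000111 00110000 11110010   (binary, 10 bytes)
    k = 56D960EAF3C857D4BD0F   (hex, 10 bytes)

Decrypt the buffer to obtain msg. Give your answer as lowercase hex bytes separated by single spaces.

c7 53 01 0d 34 25 20 13 8d fd

byte 0: 91 ⊕ 56 = c7
byte 1: 8a ⊕ d9 = 53
byte 2: 61 ⊕ 60 = 01
byte 3: e7 ⊕ ea = 0d
byte 4: c7 ⊕ f3 = 34
byte 5: ed ⊕ c8 = 25
byte 6: 77 ⊕ 57 = 20
byte 7: c7 ⊕ d4 = 13
byte 8: 30 ⊕ bd = 8d
byte 9: f2 ⊕ 0f = fd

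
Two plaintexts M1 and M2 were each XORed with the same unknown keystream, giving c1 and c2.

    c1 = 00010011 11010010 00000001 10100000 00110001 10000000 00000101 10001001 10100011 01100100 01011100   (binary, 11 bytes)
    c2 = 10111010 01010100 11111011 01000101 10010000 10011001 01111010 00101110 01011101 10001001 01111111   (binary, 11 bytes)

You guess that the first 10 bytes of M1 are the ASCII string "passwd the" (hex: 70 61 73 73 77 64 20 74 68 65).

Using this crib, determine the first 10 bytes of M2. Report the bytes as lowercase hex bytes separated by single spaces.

d9 e7 89 96 d6 7d 5f d3 96 88

First, c1 ⊕ c2 = (M1 ⊕ K) ⊕ (M2 ⊕ K) = M1 ⊕ M2, so the key drops out. Then M2 = (M1 ⊕ M2) ⊕ M1 over the first 10 bytes.
byte 0: (13 XOR ba) XOR 70 = a9 XOR 70 = d9
byte 1: (d2 XOR 54) XOR 61 = 86 XOR 61 = e7
byte 2: (01 XOR fb) XOR 73 = fa XOR 73 = 89
byte 3: (a0 XOR 45) XOR 73 = e5 XOR 73 = 96
byte 4: (31 XOR 90) XOR 77 = a1 XOR 77 = d6
byte 5: (80 XOR 99) XOR 64 = 19 XOR 64 = 7d
byte 6: (05 XOR 7a) XOR 20 = 7f XOR 20 = 5f
byte 7: (89 XOR 2e) XOR 74 = a7 XOR 74 = d3
byte 8: (a3 XOR 5d) XOR 68 = fe XOR 68 = 96
byte 9: (64 XOR 89) XOR 65 = ed XOR 65 = 88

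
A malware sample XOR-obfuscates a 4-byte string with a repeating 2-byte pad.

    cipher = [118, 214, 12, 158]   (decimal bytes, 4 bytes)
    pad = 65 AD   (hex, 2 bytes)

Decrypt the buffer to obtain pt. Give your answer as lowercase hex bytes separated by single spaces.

The 2-byte key repeats, so the effective keystream is 65 ad 65 ad.
byte 0: 76 xor 65 = 13
byte 1: d6 xor ad = 7b
byte 2: 0c xor 65 = 69
byte 3: 9e xor ad = 33

13 7b 69 33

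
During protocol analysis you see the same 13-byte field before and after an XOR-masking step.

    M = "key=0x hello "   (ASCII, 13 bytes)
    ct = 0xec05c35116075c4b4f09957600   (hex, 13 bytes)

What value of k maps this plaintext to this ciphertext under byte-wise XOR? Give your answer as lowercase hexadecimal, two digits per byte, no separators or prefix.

8760ba6c267f7c232a65f91920

Since ct = M ⊕ k, XORing both sides with M gives k = M ⊕ ct.
byte 0: 01101011 XOR 11101100 = 10000111
byte 1: 01100101 XOR 00000101 = 01100000
byte 2: 01111001 XOR 11000011 = 10111010
byte 3: 00111101 XOR 01010001 = 01101100
byte 4: 00110000 XOR 00010110 = 00100110
byte 5: 01111000 XOR 00000111 = 01111111
byte 6: 00100000 XOR 01011100 = 01111100
byte 7: 01101000 XOR 01001011 = 00100011
byte 8: 01100101 XOR 01001111 = 00101010
byte 9: 01101100 XOR 00001001 = 01100101
byte 10: 01101100 XOR 10010101 = 11111001
byte 11: 01101111 XOR 01110110 = 00011001
byte 12: 00100000 XOR 00000000 = 00100000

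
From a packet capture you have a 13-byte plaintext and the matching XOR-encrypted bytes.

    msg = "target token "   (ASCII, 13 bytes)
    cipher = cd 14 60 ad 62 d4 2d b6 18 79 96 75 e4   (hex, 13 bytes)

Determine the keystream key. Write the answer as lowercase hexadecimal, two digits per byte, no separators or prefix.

Since cipher = msg ⊕ key, XORing both sides with msg gives key = msg ⊕ cipher.
116 ⊕ 205 = 185
 97 ⊕  20 = 117
114 ⊕  96 =  18
103 ⊕ 173 = 202
101 ⊕  98 =   7
116 ⊕ 212 = 160
 32 ⊕  45 =  13
116 ⊕ 182 = 194
111 ⊕  24 = 119
107 ⊕ 121 =  18
101 ⊕ 150 = 243
110 ⊕ 117 =  27
 32 ⊕ 228 = 196

b97512ca07a00dc27712f31bc4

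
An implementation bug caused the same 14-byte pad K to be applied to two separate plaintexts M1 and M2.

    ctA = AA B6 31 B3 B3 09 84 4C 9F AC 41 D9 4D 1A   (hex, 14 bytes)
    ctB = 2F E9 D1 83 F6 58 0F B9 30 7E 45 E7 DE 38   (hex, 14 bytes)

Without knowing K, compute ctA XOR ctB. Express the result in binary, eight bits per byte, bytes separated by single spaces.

ctA ⊕ ctB = (M1 ⊕ K) ⊕ (M2 ⊕ K) = M1 ⊕ M2 — the shared key cancels under XOR.
170 XOR  47 = 133
182 XOR 233 =  95
 49 XOR 209 = 224
179 XOR 131 =  48
179 XOR 246 =  69
  9 XOR  88 =  81
132 XOR  15 = 139
 76 XOR 185 = 245
159 XOR  48 = 175
172 XOR 126 = 210
 65 XOR  69 =   4
217 XOR 231 =  62
 77 XOR 222 = 147
 26 XOR  56 =  34

10000101 01011111 11100000 00110000 01000101 01010001 10001011 11110101 10101111 11010010 00000100 00111110 10010011 00100010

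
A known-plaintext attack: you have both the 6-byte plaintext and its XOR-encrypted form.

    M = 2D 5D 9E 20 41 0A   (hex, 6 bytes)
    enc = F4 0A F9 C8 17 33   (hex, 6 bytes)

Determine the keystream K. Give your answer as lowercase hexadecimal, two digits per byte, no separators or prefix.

d95767e85639

Since enc = M ⊕ K, XORing both sides with M gives K = M ⊕ enc.
2d ^ f4 = d9
5d ^ 0a = 57
9e ^ f9 = 67
20 ^ c8 = e8
41 ^ 17 = 56
0a ^ 33 = 39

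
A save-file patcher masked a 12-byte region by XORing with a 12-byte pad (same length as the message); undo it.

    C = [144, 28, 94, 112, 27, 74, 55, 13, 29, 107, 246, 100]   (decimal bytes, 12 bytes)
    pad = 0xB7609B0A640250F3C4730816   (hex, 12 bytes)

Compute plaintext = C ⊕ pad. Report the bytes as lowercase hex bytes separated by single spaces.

27 7c c5 7a 7f 48 67 fe d9 18 fe 72

byte 0: 90 ^ b7 = 27
byte 1: 1c ^ 60 = 7c
byte 2: 5e ^ 9b = c5
byte 3: 70 ^ 0a = 7a
byte 4: 1b ^ 64 = 7f
byte 5: 4a ^ 02 = 48
byte 6: 37 ^ 50 = 67
byte 7: 0d ^ f3 = fe
byte 8: 1d ^ c4 = d9
byte 9: 6b ^ 73 = 18
byte 10: f6 ^ 08 = fe
byte 11: 64 ^ 16 = 72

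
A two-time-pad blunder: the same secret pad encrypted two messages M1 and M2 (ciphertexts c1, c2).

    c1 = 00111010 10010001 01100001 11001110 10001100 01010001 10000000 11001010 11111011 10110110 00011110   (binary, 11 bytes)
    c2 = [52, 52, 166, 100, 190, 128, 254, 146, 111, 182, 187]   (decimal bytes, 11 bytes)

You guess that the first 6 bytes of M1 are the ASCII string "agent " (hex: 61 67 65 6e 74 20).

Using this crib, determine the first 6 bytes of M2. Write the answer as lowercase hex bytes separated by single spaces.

First, c1 ⊕ c2 = (M1 ⊕ K) ⊕ (M2 ⊕ K) = M1 ⊕ M2, so the key drops out. Then M2 = (M1 ⊕ M2) ⊕ M1 over the first 6 bytes.
byte 0: (3a ^ 34) ^ 61 = 0e ^ 61 = 6f
byte 1: (91 ^ 34) ^ 67 = a5 ^ 67 = c2
byte 2: (61 ^ a6) ^ 65 = c7 ^ 65 = a2
byte 3: (ce ^ 64) ^ 6e = aa ^ 6e = c4
byte 4: (8c ^ be) ^ 74 = 32 ^ 74 = 46
byte 5: (51 ^ 80) ^ 20 = d1 ^ 20 = f1

6f c2 a2 c4 46 f1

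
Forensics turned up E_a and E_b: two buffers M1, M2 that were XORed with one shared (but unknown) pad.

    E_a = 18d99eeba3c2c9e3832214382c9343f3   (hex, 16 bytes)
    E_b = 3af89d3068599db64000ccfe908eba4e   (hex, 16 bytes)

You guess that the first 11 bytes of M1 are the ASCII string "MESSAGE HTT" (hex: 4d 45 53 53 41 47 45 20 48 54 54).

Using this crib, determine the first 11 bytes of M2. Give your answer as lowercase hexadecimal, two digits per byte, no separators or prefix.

First, E_a ⊕ E_b = (M1 ⊕ K) ⊕ (M2 ⊕ K) = M1 ⊕ M2, so the key drops out. Then M2 = (M1 ⊕ M2) ⊕ M1 over the first 11 bytes.
byte 0: (18 XOR 3a) XOR 4d = 22 XOR 4d = 6f
byte 1: (d9 XOR f8) XOR 45 = 21 XOR 45 = 64
byte 2: (9e XOR 9d) XOR 53 = 03 XOR 53 = 50
byte 3: (eb XOR 30) XOR 53 = db XOR 53 = 88
byte 4: (a3 XOR 68) XOR 41 = cb XOR 41 = 8a
byte 5: (c2 XOR 59) XOR 47 = 9b XOR 47 = dc
byte 6: (c9 XOR 9d) XOR 45 = 54 XOR 45 = 11
byte 7: (e3 XOR b6) XOR 20 = 55 XOR 20 = 75
byte 8: (83 XOR 40) XOR 48 = c3 XOR 48 = 8b
byte 9: (22 XOR 00) XOR 54 = 22 XOR 54 = 76
byte 10: (14 XOR cc) XOR 54 = d8 XOR 54 = 8c

6f6450888adc11758b768c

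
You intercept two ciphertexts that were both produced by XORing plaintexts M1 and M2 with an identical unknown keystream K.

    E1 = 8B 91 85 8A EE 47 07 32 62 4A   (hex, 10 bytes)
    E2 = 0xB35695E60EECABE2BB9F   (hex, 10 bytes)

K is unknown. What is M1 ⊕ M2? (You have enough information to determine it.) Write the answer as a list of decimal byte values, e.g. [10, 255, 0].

E1 ⊕ E2 = (M1 ⊕ K) ⊕ (M2 ⊕ K) = M1 ⊕ M2 — the shared key cancels under XOR.
byte 0: 10001011 ⊕ 10110011 = 00111000
byte 1: 10010001 ⊕ 01010110 = 11000111
byte 2: 10000101 ⊕ 10010101 = 00010000
byte 3: 10001010 ⊕ 11100110 = 01101100
byte 4: 11101110 ⊕ 00001110 = 11100000
byte 5: 01000111 ⊕ 11101100 = 10101011
byte 6: 00000111 ⊕ 10101011 = 10101100
byte 7: 00110010 ⊕ 11100010 = 11010000
byte 8: 01100010 ⊕ 10111011 = 11011001
byte 9: 01001010 ⊕ 10011111 = 11010101

[56, 199, 16, 108, 224, 171, 172, 208, 217, 213]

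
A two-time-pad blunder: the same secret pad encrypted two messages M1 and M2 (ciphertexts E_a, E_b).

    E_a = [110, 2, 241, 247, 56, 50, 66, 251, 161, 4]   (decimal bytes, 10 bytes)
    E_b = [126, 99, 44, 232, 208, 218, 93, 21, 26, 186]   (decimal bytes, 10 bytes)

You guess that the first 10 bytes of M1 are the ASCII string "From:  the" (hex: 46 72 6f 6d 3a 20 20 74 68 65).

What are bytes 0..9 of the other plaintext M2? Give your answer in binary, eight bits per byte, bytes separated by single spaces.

First, E_a ⊕ E_b = (M1 ⊕ K) ⊕ (M2 ⊕ K) = M1 ⊕ M2, so the key drops out. Then M2 = (M1 ⊕ M2) ⊕ M1 over the first 10 bytes.
byte 0: (6e XOR 7e) XOR 46 = 10 XOR 46 = 56
byte 1: (02 XOR 63) XOR 72 = 61 XOR 72 = 13
byte 2: (f1 XOR 2c) XOR 6f = dd XOR 6f = b2
byte 3: (f7 XOR e8) XOR 6d = 1f XOR 6d = 72
byte 4: (38 XOR d0) XOR 3a = e8 XOR 3a = d2
byte 5: (32 XOR da) XOR 20 = e8 XOR 20 = c8
byte 6: (42 XOR 5d) XOR 20 = 1f XOR 20 = 3f
byte 7: (fb XOR 15) XOR 74 = ee XOR 74 = 9a
byte 8: (a1 XOR 1a) XOR 68 = bb XOR 68 = d3
byte 9: (04 XOR ba) XOR 65 = be XOR 65 = db

01010110 00010011 10110010 01110010 11010010 11001000 00111111 10011010 11010011 11011011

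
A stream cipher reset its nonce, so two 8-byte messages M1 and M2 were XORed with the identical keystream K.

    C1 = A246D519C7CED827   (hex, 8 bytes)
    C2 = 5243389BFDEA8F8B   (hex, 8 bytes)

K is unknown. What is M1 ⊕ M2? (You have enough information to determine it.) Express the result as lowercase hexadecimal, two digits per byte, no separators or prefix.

C1 ⊕ C2 = (M1 ⊕ K) ⊕ (M2 ⊕ K) = M1 ⊕ M2 — the shared key cancels under XOR.
10100010 ⊕ 01010010 = 11110000
01000110 ⊕ 01000011 = 00000101
11010101 ⊕ 00111000 = 11101101
00011001 ⊕ 10011011 = 10000010
11000111 ⊕ 11111101 = 00111010
11001110 ⊕ 11101010 = 00100100
11011000 ⊕ 10001111 = 01010111
00100111 ⊕ 10001011 = 10101100

f005ed823a2457ac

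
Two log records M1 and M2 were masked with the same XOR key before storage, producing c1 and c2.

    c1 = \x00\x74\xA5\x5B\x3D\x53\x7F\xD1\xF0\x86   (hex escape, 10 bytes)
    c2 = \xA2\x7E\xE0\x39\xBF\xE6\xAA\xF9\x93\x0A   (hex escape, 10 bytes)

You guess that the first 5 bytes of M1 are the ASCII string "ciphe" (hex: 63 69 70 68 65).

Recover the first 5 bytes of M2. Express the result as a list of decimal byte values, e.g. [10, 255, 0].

[193, 99, 53, 10, 231]

First, c1 ⊕ c2 = (M1 ⊕ K) ⊕ (M2 ⊕ K) = M1 ⊕ M2, so the key drops out. Then M2 = (M1 ⊕ M2) ⊕ M1 over the first 5 bytes.
byte 0: (00 xor a2) xor 63 = a2 xor 63 = c1
byte 1: (74 xor 7e) xor 69 = 0a xor 69 = 63
byte 2: (a5 xor e0) xor 70 = 45 xor 70 = 35
byte 3: (5b xor 39) xor 68 = 62 xor 68 = 0a
byte 4: (3d xor bf) xor 65 = 82 xor 65 = e7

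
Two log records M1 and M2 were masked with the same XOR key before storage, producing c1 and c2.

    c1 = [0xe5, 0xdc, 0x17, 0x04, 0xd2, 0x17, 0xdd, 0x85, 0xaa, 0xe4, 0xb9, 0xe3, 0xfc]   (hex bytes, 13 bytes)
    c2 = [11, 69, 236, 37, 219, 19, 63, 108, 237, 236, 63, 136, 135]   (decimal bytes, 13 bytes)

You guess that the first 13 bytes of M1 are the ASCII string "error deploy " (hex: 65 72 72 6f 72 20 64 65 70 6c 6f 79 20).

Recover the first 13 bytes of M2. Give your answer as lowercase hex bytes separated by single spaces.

8b eb 89 4e 7b 24 86 8c 37 64 e9 12 5b

First, c1 ⊕ c2 = (M1 ⊕ K) ⊕ (M2 ⊕ K) = M1 ⊕ M2, so the key drops out. Then M2 = (M1 ⊕ M2) ⊕ M1 over the first 13 bytes.
byte 0: (e5 XOR 0b) XOR 65 = ee XOR 65 = 8b
byte 1: (dc XOR 45) XOR 72 = 99 XOR 72 = eb
byte 2: (17 XOR ec) XOR 72 = fb XOR 72 = 89
byte 3: (04 XOR 25) XOR 6f = 21 XOR 6f = 4e
byte 4: (d2 XOR db) XOR 72 = 09 XOR 72 = 7b
byte 5: (17 XOR 13) XOR 20 = 04 XOR 20 = 24
byte 6: (dd XOR 3f) XOR 64 = e2 XOR 64 = 86
byte 7: (85 XOR 6c) XOR 65 = e9 XOR 65 = 8c
byte 8: (aa XOR ed) XOR 70 = 47 XOR 70 = 37
byte 9: (e4 XOR ec) XOR 6c = 08 XOR 6c = 64
byte 10: (b9 XOR 3f) XOR 6f = 86 XOR 6f = e9
byte 11: (e3 XOR 88) XOR 79 = 6b XOR 79 = 12
byte 12: (fc XOR 87) XOR 20 = 7b XOR 20 = 5b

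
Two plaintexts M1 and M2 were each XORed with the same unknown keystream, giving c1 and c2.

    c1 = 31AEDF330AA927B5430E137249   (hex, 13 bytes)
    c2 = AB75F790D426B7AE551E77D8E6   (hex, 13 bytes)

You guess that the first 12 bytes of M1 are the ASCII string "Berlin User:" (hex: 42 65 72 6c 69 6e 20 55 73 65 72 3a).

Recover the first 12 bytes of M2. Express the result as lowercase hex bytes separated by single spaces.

d8 be 5a cf b7 e1 b0 4e 65 75 16 90

First, c1 ⊕ c2 = (M1 ⊕ K) ⊕ (M2 ⊕ K) = M1 ⊕ M2, so the key drops out. Then M2 = (M1 ⊕ M2) ⊕ M1 over the first 12 bytes.
byte 0: (31 XOR ab) XOR 42 = 9a XOR 42 = d8
byte 1: (ae XOR 75) XOR 65 = db XOR 65 = be
byte 2: (df XOR f7) XOR 72 = 28 XOR 72 = 5a
byte 3: (33 XOR 90) XOR 6c = a3 XOR 6c = cf
byte 4: (0a XOR d4) XOR 69 = de XOR 69 = b7
byte 5: (a9 XOR 26) XOR 6e = 8f XOR 6e = e1
byte 6: (27 XOR b7) XOR 20 = 90 XOR 20 = b0
byte 7: (b5 XOR ae) XOR 55 = 1b XOR 55 = 4e
byte 8: (43 XOR 55) XOR 73 = 16 XOR 73 = 65
byte 9: (0e XOR 1e) XOR 65 = 10 XOR 65 = 75
byte 10: (13 XOR 77) XOR 72 = 64 XOR 72 = 16
byte 11: (72 XOR d8) XOR 3a = aa XOR 3a = 90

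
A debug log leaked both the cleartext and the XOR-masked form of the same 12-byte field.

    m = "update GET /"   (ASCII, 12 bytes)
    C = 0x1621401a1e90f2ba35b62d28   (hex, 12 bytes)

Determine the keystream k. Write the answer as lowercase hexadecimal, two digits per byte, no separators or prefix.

6351247b6af5d2fd70e20d07

Since C = m ⊕ k, XORing both sides with m gives k = m ⊕ C.
75 xor 16 = 63
70 xor 21 = 51
64 xor 40 = 24
61 xor 1a = 7b
74 xor 1e = 6a
65 xor 90 = f5
20 xor f2 = d2
47 xor ba = fd
45 xor 35 = 70
54 xor b6 = e2
20 xor 2d = 0d
2f xor 28 = 07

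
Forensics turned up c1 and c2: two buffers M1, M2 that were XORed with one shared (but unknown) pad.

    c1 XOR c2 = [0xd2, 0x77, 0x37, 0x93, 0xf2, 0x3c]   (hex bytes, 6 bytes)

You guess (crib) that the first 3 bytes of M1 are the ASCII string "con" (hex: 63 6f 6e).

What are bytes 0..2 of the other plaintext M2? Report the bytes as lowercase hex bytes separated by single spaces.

b1 18 59

Since c1 ⊕ c2 = M1 ⊕ M2, XORing with the guessed M1 bytes yields the corresponding M2 bytes: M2 = (c1 ⊕ c2) ⊕ M1.
d2 ⊕ 63 = b1
77 ⊕ 6f = 18
37 ⊕ 6e = 59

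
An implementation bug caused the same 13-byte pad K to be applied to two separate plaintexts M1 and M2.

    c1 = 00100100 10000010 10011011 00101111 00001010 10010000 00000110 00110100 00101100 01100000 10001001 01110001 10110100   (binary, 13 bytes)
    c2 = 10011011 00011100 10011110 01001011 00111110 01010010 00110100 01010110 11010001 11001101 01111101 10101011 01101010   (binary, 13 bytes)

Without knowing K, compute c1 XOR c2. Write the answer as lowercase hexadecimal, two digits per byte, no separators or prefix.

c1 ⊕ c2 = (M1 ⊕ K) ⊕ (M2 ⊕ K) = M1 ⊕ M2 — the shared key cancels under XOR.
byte 0: 00100100 ^ 10011011 = 10111111
byte 1: 10000010 ^ 00011100 = 10011110
byte 2: 10011011 ^ 10011110 = 00000101
byte 3: 00101111 ^ 01001011 = 01100100
byte 4: 00001010 ^ 00111110 = 00110100
byte 5: 10010000 ^ 01010010 = 11000010
byte 6: 00000110 ^ 00110100 = 00110010
byte 7: 00110100 ^ 01010110 = 01100010
byte 8: 00101100 ^ 11010001 = 11111101
byte 9: 01100000 ^ 11001101 = 10101101
byte 10: 10001001 ^ 01111101 = 11110100
byte 11: 01110001 ^ 10101011 = 11011010
byte 12: 10110100 ^ 01101010 = 11011110

bf9e056434c23262fdadf4dade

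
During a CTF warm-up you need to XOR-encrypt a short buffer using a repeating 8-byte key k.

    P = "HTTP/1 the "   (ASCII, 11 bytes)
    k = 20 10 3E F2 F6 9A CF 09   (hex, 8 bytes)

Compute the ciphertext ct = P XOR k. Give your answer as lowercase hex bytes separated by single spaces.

The 8-byte key repeats, so the effective keystream is 20 10 3e f2 f6 9a cf 09 20 10 3e.
byte 0: 48 XOR 20 = 68
byte 1: 54 XOR 10 = 44
byte 2: 54 XOR 3e = 6a
byte 3: 50 XOR f2 = a2
byte 4: 2f XOR f6 = d9
byte 5: 31 XOR 9a = ab
byte 6: 20 XOR cf = ef
byte 7: 74 XOR 09 = 7d
byte 8: 68 XOR 20 = 48
byte 9: 65 XOR 10 = 75
byte 10: 20 XOR 3e = 1e

68 44 6a a2 d9 ab ef 7d 48 75 1e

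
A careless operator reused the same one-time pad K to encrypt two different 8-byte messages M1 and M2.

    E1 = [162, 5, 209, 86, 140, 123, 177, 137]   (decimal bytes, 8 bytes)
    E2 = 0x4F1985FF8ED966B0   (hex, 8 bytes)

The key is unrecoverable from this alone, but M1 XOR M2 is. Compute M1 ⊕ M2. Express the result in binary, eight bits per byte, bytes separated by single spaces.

11101101 00011100 01010100 10101001 00000010 10100010 11010111 00111001

E1 ⊕ E2 = (M1 ⊕ K) ⊕ (M2 ⊕ K) = M1 ⊕ M2 — the shared key cancels under XOR.
byte 0: a2 XOR 4f = ed
byte 1: 05 XOR 19 = 1c
byte 2: d1 XOR 85 = 54
byte 3: 56 XOR ff = a9
byte 4: 8c XOR 8e = 02
byte 5: 7b XOR d9 = a2
byte 6: b1 XOR 66 = d7
byte 7: 89 XOR b0 = 39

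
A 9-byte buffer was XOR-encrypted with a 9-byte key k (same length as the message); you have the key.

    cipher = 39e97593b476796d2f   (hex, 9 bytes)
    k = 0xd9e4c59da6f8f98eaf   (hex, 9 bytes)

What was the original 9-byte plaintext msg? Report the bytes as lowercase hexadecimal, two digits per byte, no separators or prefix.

e00db00e128e80e380

 57 ⊕ 217 = 224
233 ⊕ 228 =  13
117 ⊕ 197 = 176
147 ⊕ 157 =  14
180 ⊕ 166 =  18
118 ⊕ 248 = 142
121 ⊕ 249 = 128
109 ⊕ 142 = 227
 47 ⊕ 175 = 128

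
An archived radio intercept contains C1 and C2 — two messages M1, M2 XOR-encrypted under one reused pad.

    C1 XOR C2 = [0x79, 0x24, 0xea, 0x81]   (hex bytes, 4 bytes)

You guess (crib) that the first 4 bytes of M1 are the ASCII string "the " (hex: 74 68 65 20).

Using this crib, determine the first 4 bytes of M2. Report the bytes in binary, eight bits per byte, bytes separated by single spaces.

00001101 01001100 10001111 10100001

Since C1 ⊕ C2 = M1 ⊕ M2, XORing with the guessed M1 bytes yields the corresponding M2 bytes: M2 = (C1 ⊕ C2) ⊕ M1.
01111001 ⊕ 01110100 = 00001101
00100100 ⊕ 01101000 = 01001100
11101010 ⊕ 01100101 = 10001111
10000001 ⊕ 00100000 = 10100001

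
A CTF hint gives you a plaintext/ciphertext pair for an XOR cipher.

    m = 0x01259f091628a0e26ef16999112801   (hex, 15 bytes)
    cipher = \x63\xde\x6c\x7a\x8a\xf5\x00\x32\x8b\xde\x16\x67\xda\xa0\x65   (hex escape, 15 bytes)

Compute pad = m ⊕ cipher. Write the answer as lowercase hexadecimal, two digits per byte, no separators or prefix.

Since cipher = m ⊕ pad, XORing both sides with m gives pad = m ⊕ cipher.
byte 0: 01 ⊕ 63 = 62
byte 1: 25 ⊕ de = fb
byte 2: 9f ⊕ 6c = f3
byte 3: 09 ⊕ 7a = 73
byte 4: 16 ⊕ 8a = 9c
byte 5: 28 ⊕ f5 = dd
byte 6: a0 ⊕ 00 = a0
byte 7: e2 ⊕ 32 = d0
byte 8: 6e ⊕ 8b = e5
byte 9: f1 ⊕ de = 2f
byte 10: 69 ⊕ 16 = 7f
byte 11: 99 ⊕ 67 = fe
byte 12: 11 ⊕ da = cb
byte 13: 28 ⊕ a0 = 88
byte 14: 01 ⊕ 65 = 64

62fbf3739cdda0d0e52f7ffecb8864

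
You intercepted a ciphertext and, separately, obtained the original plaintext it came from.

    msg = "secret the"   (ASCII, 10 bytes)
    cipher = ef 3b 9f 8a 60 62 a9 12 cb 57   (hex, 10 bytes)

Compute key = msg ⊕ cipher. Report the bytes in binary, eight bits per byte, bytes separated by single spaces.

10011100 01011110 11111100 11111000 00000101 00010110 10001001 01100110 10100011 00110010

Since cipher = msg ⊕ key, XORing both sides with msg gives key = msg ⊕ cipher.
115 xor 239 = 156
101 xor  59 =  94
 99 xor 159 = 252
114 xor 138 = 248
101 xor  96 =   5
116 xor  98 =  22
 32 xor 169 = 137
116 xor  18 = 102
104 xor 203 = 163
101 xor  87 =  50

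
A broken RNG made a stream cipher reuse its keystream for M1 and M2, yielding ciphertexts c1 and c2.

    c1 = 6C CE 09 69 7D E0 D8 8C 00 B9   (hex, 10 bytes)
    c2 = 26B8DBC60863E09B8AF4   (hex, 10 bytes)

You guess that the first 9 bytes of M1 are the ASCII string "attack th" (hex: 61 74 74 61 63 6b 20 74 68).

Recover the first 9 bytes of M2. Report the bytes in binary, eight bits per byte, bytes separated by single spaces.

First, c1 ⊕ c2 = (M1 ⊕ K) ⊕ (M2 ⊕ K) = M1 ⊕ M2, so the key drops out. Then M2 = (M1 ⊕ M2) ⊕ M1 over the first 9 bytes.
byte 0: (6c ^ 26) ^ 61 = 4a ^ 61 = 2b
byte 1: (ce ^ b8) ^ 74 = 76 ^ 74 = 02
byte 2: (09 ^ db) ^ 74 = d2 ^ 74 = a6
byte 3: (69 ^ c6) ^ 61 = af ^ 61 = ce
byte 4: (7d ^ 08) ^ 63 = 75 ^ 63 = 16
byte 5: (e0 ^ 63) ^ 6b = 83 ^ 6b = e8
byte 6: (d8 ^ e0) ^ 20 = 38 ^ 20 = 18
byte 7: (8c ^ 9b) ^ 74 = 17 ^ 74 = 63
byte 8: (00 ^ 8a) ^ 68 = 8a ^ 68 = e2

00101011 00000010 10100110 11001110 00010110 11101000 00011000 01100011 11100010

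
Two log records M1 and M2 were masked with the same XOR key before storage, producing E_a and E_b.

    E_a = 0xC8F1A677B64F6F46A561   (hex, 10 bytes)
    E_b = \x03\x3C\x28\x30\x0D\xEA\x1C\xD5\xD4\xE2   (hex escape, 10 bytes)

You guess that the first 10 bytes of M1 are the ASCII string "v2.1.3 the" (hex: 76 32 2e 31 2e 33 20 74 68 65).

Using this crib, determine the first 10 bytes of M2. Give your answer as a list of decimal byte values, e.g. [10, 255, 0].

First, E_a ⊕ E_b = (M1 ⊕ K) ⊕ (M2 ⊕ K) = M1 ⊕ M2, so the key drops out. Then M2 = (M1 ⊕ M2) ⊕ M1 over the first 10 bytes.
byte 0: (c8 ^ 03) ^ 76 = cb ^ 76 = bd
byte 1: (f1 ^ 3c) ^ 32 = cd ^ 32 = ff
byte 2: (a6 ^ 28) ^ 2e = 8e ^ 2e = a0
byte 3: (77 ^ 30) ^ 31 = 47 ^ 31 = 76
byte 4: (b6 ^ 0d) ^ 2e = bb ^ 2e = 95
byte 5: (4f ^ ea) ^ 33 = a5 ^ 33 = 96
byte 6: (6f ^ 1c) ^ 20 = 73 ^ 20 = 53
byte 7: (46 ^ d5) ^ 74 = 93 ^ 74 = e7
byte 8: (a5 ^ d4) ^ 68 = 71 ^ 68 = 19
byte 9: (61 ^ e2) ^ 65 = 83 ^ 65 = e6

[189, 255, 160, 118, 149, 150, 83, 231, 25, 230]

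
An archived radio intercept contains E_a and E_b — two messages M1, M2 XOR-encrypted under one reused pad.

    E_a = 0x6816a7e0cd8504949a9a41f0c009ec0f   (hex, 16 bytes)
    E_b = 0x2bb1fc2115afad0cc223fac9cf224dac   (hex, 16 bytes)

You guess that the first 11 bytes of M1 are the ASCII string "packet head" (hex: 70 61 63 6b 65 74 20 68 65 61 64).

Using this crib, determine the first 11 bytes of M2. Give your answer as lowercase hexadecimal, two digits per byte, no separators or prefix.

First, E_a ⊕ E_b = (M1 ⊕ K) ⊕ (M2 ⊕ K) = M1 ⊕ M2, so the key drops out. Then M2 = (M1 ⊕ M2) ⊕ M1 over the first 11 bytes.
byte 0: (68 ⊕ 2b) ⊕ 70 = 43 ⊕ 70 = 33
byte 1: (16 ⊕ b1) ⊕ 61 = a7 ⊕ 61 = c6
byte 2: (a7 ⊕ fc) ⊕ 63 = 5b ⊕ 63 = 38
byte 3: (e0 ⊕ 21) ⊕ 6b = c1 ⊕ 6b = aa
byte 4: (cd ⊕ 15) ⊕ 65 = d8 ⊕ 65 = bd
byte 5: (85 ⊕ af) ⊕ 74 = 2a ⊕ 74 = 5e
byte 6: (04 ⊕ ad) ⊕ 20 = a9 ⊕ 20 = 89
byte 7: (94 ⊕ 0c) ⊕ 68 = 98 ⊕ 68 = f0
byte 8: (9a ⊕ c2) ⊕ 65 = 58 ⊕ 65 = 3d
byte 9: (9a ⊕ 23) ⊕ 61 = b9 ⊕ 61 = d8
byte 10: (41 ⊕ fa) ⊕ 64 = bb ⊕ 64 = df

33c638aabd5e89f03dd8df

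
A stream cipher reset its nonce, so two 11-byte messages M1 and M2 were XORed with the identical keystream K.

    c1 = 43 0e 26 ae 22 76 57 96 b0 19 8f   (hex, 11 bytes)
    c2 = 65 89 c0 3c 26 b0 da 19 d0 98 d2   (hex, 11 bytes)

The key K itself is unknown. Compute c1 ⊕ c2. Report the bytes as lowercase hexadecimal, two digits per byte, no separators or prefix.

c1 ⊕ c2 = (M1 ⊕ K) ⊕ (M2 ⊕ K) = M1 ⊕ M2 — the shared key cancels under XOR.
01000011 xor 01100101 = 00100110
00001110 xor 10001001 = 10000111
00100110 xor 11000000 = 11100110
10101110 xor 00111100 = 10010010
00100010 xor 00100110 = 00000100
01110110 xor 10110000 = 11000110
01010111 xor 11011010 = 10001101
10010110 xor 00011001 = 10001111
10110000 xor 11010000 = 01100000
00011001 xor 10011000 = 10000001
10001111 xor 11010010 = 01011101

2687e69204c68d8f60815d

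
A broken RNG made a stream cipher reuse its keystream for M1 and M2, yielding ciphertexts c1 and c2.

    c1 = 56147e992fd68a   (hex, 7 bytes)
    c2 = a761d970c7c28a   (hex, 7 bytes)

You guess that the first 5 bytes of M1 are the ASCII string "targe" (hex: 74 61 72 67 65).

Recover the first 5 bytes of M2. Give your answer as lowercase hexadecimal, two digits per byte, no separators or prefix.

8514d58e8d

First, c1 ⊕ c2 = (M1 ⊕ K) ⊕ (M2 ⊕ K) = M1 ⊕ M2, so the key drops out. Then M2 = (M1 ⊕ M2) ⊕ M1 over the first 5 bytes.
byte 0: (56 ⊕ a7) ⊕ 74 = f1 ⊕ 74 = 85
byte 1: (14 ⊕ 61) ⊕ 61 = 75 ⊕ 61 = 14
byte 2: (7e ⊕ d9) ⊕ 72 = a7 ⊕ 72 = d5
byte 3: (99 ⊕ 70) ⊕ 67 = e9 ⊕ 67 = 8e
byte 4: (2f ⊕ c7) ⊕ 65 = e8 ⊕ 65 = 8d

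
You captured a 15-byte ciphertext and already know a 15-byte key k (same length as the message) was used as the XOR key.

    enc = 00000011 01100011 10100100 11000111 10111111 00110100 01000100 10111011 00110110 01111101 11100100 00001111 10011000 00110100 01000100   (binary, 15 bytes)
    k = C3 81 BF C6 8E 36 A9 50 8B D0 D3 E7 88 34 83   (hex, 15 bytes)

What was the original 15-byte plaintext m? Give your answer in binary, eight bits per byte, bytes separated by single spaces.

11000000 11100010 00011011 00000001 00110001 00000010 11101101 11101011 10111101 10101101 00110111 11101000 00010000 00000000 11000111

03 ^ c3 = c0
63 ^ 81 = e2
a4 ^ bf = 1b
c7 ^ c6 = 01
bf ^ 8e = 31
34 ^ 36 = 02
44 ^ a9 = ed
bb ^ 50 = eb
36 ^ 8b = bd
7d ^ d0 = ad
e4 ^ d3 = 37
0f ^ e7 = e8
98 ^ 88 = 10
34 ^ 34 = 00
44 ^ 83 = c7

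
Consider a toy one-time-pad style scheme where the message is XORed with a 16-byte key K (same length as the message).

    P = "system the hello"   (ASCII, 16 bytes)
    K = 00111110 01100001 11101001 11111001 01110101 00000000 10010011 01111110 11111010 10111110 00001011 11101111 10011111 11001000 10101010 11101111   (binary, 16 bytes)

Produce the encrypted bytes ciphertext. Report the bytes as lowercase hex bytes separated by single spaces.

4d 18 9a 8d 10 6d b3 0a 92 db 2b 87 fa a4 c6 80

01110011 ^ 00111110 = 01001101
01111001 ^ 01100001 = 00011000
01110011 ^ 11101001 = 10011010
01110100 ^ 11111001 = 10001101
01100101 ^ 01110101 = 00010000
01101101 ^ 00000000 = 01101101
00100000 ^ 10010011 = 10110011
01110100 ^ 01111110 = 00001010
01101000 ^ 11111010 = 10010010
01100101 ^ 10111110 = 11011011
00100000 ^ 00001011 = 00101011
01101000 ^ 11101111 = 10000111
01100101 ^ 10011111 = 11111010
01101100 ^ 11001000 = 10100100
01101100 ^ 10101010 = 11000110
01101111 ^ 11101111 = 10000000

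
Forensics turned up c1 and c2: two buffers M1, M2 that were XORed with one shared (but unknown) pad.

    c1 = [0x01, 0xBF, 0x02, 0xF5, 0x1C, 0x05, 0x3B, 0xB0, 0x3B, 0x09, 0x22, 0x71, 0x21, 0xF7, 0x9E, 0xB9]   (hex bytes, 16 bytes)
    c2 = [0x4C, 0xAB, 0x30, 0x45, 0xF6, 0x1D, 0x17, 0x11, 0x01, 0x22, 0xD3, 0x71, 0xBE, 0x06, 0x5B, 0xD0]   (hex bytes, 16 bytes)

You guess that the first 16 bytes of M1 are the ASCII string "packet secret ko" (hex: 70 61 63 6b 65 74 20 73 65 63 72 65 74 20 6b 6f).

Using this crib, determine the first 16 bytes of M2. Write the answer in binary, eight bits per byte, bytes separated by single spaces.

First, c1 ⊕ c2 = (M1 ⊕ K) ⊕ (M2 ⊕ K) = M1 ⊕ M2, so the key drops out. Then M2 = (M1 ⊕ M2) ⊕ M1 over the first 16 bytes.
byte 0: (01 ⊕ 4c) ⊕ 70 = 4d ⊕ 70 = 3d
byte 1: (bf ⊕ ab) ⊕ 61 = 14 ⊕ 61 = 75
byte 2: (02 ⊕ 30) ⊕ 63 = 32 ⊕ 63 = 51
byte 3: (f5 ⊕ 45) ⊕ 6b = b0 ⊕ 6b = db
byte 4: (1c ⊕ f6) ⊕ 65 = ea ⊕ 65 = 8f
byte 5: (05 ⊕ 1d) ⊕ 74 = 18 ⊕ 74 = 6c
byte 6: (3b ⊕ 17) ⊕ 20 = 2c ⊕ 20 = 0c
byte 7: (b0 ⊕ 11) ⊕ 73 = a1 ⊕ 73 = d2
byte 8: (3b ⊕ 01) ⊕ 65 = 3a ⊕ 65 = 5f
byte 9: (09 ⊕ 22) ⊕ 63 = 2b ⊕ 63 = 48
byte 10: (22 ⊕ d3) ⊕ 72 = f1 ⊕ 72 = 83
byte 11: (71 ⊕ 71) ⊕ 65 = 00 ⊕ 65 = 65
byte 12: (21 ⊕ be) ⊕ 74 = 9f ⊕ 74 = eb
byte 13: (f7 ⊕ 06) ⊕ 20 = f1 ⊕ 20 = d1
byte 14: (9e ⊕ 5b) ⊕ 6b = c5 ⊕ 6b = ae
byte 15: (b9 ⊕ d0) ⊕ 6f = 69 ⊕ 6f = 06

00111101 01110101 01010001 11011011 10001111 01101100 00001100 11010010 01011111 01001000 10000011 01100101 11101011 11010001 10101110 00000110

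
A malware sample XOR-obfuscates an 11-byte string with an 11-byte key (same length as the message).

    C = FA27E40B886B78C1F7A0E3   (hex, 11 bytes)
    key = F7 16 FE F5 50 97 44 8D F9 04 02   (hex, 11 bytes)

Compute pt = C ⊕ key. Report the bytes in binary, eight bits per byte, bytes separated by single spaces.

XOR is its own inverse, so applying the key byte-wise gives the result directly.
250 ⊕ 247 =  13
 39 ⊕  22 =  49
228 ⊕ 254 =  26
 11 ⊕ 245 = 254
136 ⊕  80 = 216
107 ⊕ 151 = 252
120 ⊕  68 =  60
193 ⊕ 141 =  76
247 ⊕ 249 =  14
160 ⊕   4 = 164
227 ⊕   2 = 225

00001101 00110001 00011010 11111110 11011000 11111100 00111100 01001100 00001110 10100100 11100001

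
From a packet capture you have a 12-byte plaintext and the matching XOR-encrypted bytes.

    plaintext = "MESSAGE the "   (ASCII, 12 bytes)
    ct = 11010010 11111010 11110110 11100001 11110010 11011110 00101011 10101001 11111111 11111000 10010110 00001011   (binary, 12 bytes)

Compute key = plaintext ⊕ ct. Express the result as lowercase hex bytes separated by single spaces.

Since ct = plaintext ⊕ key, XORing both sides with plaintext gives key = plaintext ⊕ ct.
 77 ^ 210 = 159
 69 ^ 250 = 191
 83 ^ 246 = 165
 83 ^ 225 = 178
 65 ^ 242 = 179
 71 ^ 222 = 153
 69 ^  43 = 110
 32 ^ 169 = 137
116 ^ 255 = 139
104 ^ 248 = 144
101 ^ 150 = 243
 32 ^  11 =  43

9f bf a5 b2 b3 99 6e 89 8b 90 f3 2b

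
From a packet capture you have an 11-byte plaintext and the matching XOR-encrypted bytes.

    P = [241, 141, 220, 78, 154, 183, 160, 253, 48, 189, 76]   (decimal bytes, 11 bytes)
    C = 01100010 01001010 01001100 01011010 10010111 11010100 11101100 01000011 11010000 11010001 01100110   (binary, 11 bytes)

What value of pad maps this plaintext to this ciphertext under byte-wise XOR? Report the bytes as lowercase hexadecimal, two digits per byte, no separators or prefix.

Since C = P ⊕ pad, XORing both sides with P gives pad = P ⊕ C.
f1 xor 62 = 93
8d xor 4a = c7
dc xor 4c = 90
4e xor 5a = 14
9a xor 97 = 0d
b7 xor d4 = 63
a0 xor ec = 4c
fd xor 43 = be
30 xor d0 = e0
bd xor d1 = 6c
4c xor 66 = 2a

93c790140d634cbee06c2a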